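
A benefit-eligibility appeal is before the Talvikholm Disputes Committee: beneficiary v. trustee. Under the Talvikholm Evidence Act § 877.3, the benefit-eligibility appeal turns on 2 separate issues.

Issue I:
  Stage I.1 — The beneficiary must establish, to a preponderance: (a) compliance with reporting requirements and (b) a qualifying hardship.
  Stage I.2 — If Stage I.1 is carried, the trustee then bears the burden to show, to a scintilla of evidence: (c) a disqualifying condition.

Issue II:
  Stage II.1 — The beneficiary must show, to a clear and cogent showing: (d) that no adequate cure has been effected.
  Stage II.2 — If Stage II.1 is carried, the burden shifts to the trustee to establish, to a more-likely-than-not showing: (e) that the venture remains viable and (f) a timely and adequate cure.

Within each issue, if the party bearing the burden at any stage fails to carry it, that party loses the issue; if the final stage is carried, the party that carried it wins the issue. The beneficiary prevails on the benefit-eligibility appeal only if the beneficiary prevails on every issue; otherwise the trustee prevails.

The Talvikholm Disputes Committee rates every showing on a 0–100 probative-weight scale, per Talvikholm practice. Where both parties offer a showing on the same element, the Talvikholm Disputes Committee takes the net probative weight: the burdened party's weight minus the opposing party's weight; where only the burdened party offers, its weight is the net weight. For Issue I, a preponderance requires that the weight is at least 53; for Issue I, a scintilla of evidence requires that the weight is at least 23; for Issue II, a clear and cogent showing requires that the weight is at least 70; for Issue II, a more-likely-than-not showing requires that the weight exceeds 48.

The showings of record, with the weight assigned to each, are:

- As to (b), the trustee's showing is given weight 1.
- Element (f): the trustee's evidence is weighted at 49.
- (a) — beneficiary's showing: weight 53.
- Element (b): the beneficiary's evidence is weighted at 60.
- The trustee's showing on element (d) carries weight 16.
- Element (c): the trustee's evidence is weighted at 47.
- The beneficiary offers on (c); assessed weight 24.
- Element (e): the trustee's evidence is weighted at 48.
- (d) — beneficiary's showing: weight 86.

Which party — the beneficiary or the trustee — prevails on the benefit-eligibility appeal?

trustee

— Issue I —
At Stage I.1 the beneficiary must meet a preponderance (weight is at least 53): on (a) the weight is 53, which does reach 53, so (a) meets the standard; on (b) the weight is 60 less the opposing 1 gives net 59, which does reach 53, so (b) meets the standard.
  Stage I.1 is satisfied; the onus moves to the trustee.
At Stage I.2 the trustee must meet a scintilla of evidence (weight is at least 23): on (c) the weight is 47 less the opposing 24 gives net 23, ≥ 23, so (c) meets the standard.
  Stage I.2 carried; the final stage is satisfied.
With every stage satisfied, the trustee prevails on this issue.
— Issue II —
Stage II.1 — burden on beneficiary; standard: a clear and cogent showing (weight is at least 70).
    (d): 86 − 16 = 70 ≥ 70 [met]
  Stage II.1 carried; the burden shifts to the trustee.
Stage II.2 — burden on trustee; standard: a more-likely-than-not showing (weight exceeds 48).
    (e): 48 ≤ 48 [not met]
    (f): 49 > 48 [met]
  The trustee does not carry Stage II.2.
The analysis ends at Stage II.2; the beneficiary prevails on this issue.
Per-issue: Issue I → trustee; Issue II → beneficiary. The beneficiary must prevail on every issue; overall, the trustee prevails.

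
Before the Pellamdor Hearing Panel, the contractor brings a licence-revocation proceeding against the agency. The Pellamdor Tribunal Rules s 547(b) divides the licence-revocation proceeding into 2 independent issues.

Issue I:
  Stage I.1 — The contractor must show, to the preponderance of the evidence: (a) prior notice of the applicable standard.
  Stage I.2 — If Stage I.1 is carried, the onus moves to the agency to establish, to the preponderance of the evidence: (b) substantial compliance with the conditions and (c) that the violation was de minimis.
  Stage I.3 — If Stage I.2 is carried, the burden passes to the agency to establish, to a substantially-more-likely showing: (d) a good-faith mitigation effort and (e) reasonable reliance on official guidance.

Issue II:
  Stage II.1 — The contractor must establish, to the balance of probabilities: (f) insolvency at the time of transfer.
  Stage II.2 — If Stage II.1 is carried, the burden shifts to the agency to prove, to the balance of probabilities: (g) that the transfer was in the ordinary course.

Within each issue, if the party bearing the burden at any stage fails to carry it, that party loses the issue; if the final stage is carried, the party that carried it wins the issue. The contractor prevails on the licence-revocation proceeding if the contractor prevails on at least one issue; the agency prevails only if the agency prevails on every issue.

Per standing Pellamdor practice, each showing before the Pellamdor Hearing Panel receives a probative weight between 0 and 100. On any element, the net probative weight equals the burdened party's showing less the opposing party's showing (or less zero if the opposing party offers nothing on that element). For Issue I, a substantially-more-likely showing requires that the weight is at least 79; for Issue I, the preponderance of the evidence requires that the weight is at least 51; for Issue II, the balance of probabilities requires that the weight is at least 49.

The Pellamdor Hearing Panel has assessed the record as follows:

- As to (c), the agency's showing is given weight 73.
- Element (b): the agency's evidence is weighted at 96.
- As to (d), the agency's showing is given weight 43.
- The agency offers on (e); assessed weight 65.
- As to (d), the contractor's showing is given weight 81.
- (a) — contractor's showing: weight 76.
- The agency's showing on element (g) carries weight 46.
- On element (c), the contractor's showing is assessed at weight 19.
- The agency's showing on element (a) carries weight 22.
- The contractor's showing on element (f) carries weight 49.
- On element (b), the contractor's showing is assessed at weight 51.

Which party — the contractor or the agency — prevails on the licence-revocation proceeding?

contractor

— Issue I —
Stage I.1 — burden on contractor; standard: the preponderance of the evidence (weight is at least 51).
    (a): 76 − 22 = 54 ≥ 51 [met]
  All elements met. The burden passes to the agency.
Stage I.2 — burden on agency; standard: the preponderance of the evidence (weight is at least 51).
    (b): 96 − 51 = 45 < 51 [not met]
    (c): 73 − 19 = 54 ≥ 51 [met]
  Not every element is met, so the agency fails to carry Stage I.2.
The contractor prevails on this issue.
— Issue II —
Stage II.1 — burden on contractor; standard: the balance of probabilities (weight is at least 49).
    (f): 49 ≥ 49 [met]
  Stage II.1 is satisfied; the onus moves to the agency.
Stage II.2 — burden on agency; standard: the balance of probabilities (weight is at least 49).
    (g): 46 < 49 [not met]
  Stage II.2 not carried; the agency fails its burden.
The analysis ends at Stage II.2; the contractor prevails on this issue.
Per-issue: Issue I → contractor; Issue II → contractor. The contractor must prevail on at least one issue; overall, the contractor prevails.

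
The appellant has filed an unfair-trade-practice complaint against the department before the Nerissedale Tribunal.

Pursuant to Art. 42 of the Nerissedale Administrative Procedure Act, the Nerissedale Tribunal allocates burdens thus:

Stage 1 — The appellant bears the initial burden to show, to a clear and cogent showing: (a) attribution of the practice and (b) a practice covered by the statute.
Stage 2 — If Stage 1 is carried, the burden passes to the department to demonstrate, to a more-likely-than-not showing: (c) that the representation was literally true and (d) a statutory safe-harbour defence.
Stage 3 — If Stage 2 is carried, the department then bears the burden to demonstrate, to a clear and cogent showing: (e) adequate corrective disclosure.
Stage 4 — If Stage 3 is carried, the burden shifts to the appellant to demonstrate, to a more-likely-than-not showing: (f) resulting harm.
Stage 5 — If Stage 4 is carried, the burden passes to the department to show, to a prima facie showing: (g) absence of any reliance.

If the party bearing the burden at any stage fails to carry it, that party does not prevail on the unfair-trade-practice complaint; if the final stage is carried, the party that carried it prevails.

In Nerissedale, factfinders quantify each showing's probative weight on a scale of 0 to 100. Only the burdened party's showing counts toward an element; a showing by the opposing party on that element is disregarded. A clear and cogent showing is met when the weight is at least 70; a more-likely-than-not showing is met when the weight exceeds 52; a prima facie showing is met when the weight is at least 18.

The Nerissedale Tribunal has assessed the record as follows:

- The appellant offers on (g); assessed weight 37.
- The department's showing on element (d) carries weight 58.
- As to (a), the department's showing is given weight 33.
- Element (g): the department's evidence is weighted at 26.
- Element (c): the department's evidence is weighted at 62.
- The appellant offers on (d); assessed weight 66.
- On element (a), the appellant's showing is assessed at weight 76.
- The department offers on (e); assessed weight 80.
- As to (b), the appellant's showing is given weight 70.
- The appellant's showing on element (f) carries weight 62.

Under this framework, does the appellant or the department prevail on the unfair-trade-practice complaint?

At Stage 1 the appellant must meet a clear and cogent showing (weight is at least 70): on (a) the weight is 76 (the department's 33 is given no effect), ≥ 70, so (a) meets the standard; on (b) the weight is 70, which does reach 70, so (b) meets the standard.
  The appellant carries Stage 1; the department now bears the burden.
At Stage 2 the department must meet a more-likely-than-not showing (weight exceeds 52): on (c) the weight is 62, > 52, so (c) meets the standard; on (d) the weight is 58 (the appellant's 66 is given no effect), > 52, so (d) meets the standard.
  Stage 2 is satisfied; the department continues to bear the burden.
At Stage 3 the department must meet a clear and cogent showing (weight is at least 70): on (e) the weight is 80, which does reach 70, so (e) meets the standard.
  Stage 3 is satisfied; the onus moves to the appellant.
At Stage 4 the appellant must meet a more-likely-than-not showing (weight exceeds 52): on (f) the weight is 62, which does exceed 52, so (f) meets the standard.
  Stage 4 is satisfied; the onus moves to the department.
At Stage 5 the department must meet a prima facie showing (weight is at least 18): on (g) the weight is 26 (the appellant's 37 is given no effect), ≥ 18, so (g) meets the standard.
  All elements met at the final stage.
With every stage satisfied, the department prevails.

department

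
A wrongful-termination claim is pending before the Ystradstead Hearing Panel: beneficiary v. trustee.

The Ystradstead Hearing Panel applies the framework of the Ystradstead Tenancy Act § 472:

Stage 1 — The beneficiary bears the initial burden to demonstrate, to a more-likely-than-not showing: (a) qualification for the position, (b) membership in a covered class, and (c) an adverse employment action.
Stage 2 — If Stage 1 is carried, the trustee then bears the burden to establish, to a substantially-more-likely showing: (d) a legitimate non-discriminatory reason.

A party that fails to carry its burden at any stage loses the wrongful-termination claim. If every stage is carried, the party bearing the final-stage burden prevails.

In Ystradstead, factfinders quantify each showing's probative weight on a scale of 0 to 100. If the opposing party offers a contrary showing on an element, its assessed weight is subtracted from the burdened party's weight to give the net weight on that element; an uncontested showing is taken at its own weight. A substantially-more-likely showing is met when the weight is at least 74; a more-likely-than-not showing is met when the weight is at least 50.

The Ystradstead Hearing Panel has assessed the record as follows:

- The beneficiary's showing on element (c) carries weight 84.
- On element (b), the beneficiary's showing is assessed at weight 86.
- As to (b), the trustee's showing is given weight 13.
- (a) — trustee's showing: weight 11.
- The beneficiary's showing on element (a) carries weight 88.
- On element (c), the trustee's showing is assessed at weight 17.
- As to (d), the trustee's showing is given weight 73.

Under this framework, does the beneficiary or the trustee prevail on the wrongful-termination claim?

beneficiary

Stage 1 (beneficiary, a more-likely-than-not showing, weight is at least 50): (a) net 88−11=77 ≥ 50 — meets; (b) net 86−13=73 ≥ 50 — meets; (c) net 84−17=67 ≥ 50 — meets.
  Stage 1 is satisfied; the onus moves to the trustee.
Stage 2 (trustee, a substantially-more-likely showing, weight is at least 74): (d) 73 < 74 — fails.
  Not every element is met, so the trustee fails to carry Stage 2.
The beneficiary prevails.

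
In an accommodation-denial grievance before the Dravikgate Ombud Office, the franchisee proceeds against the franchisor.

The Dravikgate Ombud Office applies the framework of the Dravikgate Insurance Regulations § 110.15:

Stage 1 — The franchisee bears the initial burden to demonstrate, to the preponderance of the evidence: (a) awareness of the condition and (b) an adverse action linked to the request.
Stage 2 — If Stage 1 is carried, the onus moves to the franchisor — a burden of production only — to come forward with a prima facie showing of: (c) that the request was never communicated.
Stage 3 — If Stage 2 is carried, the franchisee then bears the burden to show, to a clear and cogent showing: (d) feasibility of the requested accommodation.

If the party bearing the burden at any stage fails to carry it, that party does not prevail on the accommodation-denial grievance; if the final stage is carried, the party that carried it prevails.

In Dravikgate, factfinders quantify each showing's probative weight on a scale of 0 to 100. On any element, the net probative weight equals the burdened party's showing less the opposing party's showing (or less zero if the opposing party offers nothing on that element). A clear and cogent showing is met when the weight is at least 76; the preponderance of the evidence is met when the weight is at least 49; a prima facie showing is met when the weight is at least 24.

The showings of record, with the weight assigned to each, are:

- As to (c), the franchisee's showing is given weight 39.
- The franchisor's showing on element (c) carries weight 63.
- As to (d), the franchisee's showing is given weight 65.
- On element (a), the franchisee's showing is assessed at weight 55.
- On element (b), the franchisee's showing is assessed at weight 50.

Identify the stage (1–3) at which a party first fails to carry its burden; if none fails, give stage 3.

stage 3

At Stage 1 the franchisee must meet the preponderance of the evidence (weight is at least 49): on (a) the weight is 55, which does reach 49, so (a) meets the standard; on (b) the weight is 50, ≥ 49, so (b) meets the standard.
  Stage 1 is satisfied; the onus moves to the franchisor.
At Stage 2 the franchisor must meet a prima facie showing (weight is at least 24): on (c) the weight is 63 less the opposing 39 gives net 24, ≥ 24, so (c) meets the standard.
  Stage 2 is satisfied; the onus moves to the franchisee.
At Stage 3 the franchisee must meet a clear and cogent showing (weight is at least 76): on (d) the weight is 65, < 76, so (d) does not meet the standard.
  The franchisee does not carry Stage 3.
So the franchisor prevails.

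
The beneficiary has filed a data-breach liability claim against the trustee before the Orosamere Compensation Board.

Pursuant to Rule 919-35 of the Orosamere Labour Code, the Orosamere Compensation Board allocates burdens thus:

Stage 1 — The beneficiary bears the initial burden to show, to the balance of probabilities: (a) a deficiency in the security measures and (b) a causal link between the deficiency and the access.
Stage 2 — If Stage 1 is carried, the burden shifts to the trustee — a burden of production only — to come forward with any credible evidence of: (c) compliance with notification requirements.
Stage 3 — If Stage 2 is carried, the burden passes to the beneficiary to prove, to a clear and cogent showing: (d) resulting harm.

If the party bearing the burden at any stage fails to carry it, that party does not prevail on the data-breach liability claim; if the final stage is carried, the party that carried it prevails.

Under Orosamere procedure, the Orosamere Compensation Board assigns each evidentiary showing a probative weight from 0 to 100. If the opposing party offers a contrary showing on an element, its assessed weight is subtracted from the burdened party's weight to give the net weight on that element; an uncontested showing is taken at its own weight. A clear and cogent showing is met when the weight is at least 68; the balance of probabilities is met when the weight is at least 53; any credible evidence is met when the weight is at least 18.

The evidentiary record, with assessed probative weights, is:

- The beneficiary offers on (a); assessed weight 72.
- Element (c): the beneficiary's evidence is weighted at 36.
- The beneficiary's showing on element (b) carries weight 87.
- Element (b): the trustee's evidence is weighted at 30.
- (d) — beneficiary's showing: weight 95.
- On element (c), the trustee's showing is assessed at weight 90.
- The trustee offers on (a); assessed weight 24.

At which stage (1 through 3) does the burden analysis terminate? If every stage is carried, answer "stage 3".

stage 1

At Stage 1 the beneficiary must meet the balance of probabilities (weight is at least 53): on (a) the weight is 72 less the opposing 24 gives net 48, < 53, so (a) does not meet the standard; on (b) the weight is 87 less the opposing 30 gives net 57, ≥ 53, so (b) meets the standard.
  The beneficiary does not carry Stage 1.
So the trustee prevails.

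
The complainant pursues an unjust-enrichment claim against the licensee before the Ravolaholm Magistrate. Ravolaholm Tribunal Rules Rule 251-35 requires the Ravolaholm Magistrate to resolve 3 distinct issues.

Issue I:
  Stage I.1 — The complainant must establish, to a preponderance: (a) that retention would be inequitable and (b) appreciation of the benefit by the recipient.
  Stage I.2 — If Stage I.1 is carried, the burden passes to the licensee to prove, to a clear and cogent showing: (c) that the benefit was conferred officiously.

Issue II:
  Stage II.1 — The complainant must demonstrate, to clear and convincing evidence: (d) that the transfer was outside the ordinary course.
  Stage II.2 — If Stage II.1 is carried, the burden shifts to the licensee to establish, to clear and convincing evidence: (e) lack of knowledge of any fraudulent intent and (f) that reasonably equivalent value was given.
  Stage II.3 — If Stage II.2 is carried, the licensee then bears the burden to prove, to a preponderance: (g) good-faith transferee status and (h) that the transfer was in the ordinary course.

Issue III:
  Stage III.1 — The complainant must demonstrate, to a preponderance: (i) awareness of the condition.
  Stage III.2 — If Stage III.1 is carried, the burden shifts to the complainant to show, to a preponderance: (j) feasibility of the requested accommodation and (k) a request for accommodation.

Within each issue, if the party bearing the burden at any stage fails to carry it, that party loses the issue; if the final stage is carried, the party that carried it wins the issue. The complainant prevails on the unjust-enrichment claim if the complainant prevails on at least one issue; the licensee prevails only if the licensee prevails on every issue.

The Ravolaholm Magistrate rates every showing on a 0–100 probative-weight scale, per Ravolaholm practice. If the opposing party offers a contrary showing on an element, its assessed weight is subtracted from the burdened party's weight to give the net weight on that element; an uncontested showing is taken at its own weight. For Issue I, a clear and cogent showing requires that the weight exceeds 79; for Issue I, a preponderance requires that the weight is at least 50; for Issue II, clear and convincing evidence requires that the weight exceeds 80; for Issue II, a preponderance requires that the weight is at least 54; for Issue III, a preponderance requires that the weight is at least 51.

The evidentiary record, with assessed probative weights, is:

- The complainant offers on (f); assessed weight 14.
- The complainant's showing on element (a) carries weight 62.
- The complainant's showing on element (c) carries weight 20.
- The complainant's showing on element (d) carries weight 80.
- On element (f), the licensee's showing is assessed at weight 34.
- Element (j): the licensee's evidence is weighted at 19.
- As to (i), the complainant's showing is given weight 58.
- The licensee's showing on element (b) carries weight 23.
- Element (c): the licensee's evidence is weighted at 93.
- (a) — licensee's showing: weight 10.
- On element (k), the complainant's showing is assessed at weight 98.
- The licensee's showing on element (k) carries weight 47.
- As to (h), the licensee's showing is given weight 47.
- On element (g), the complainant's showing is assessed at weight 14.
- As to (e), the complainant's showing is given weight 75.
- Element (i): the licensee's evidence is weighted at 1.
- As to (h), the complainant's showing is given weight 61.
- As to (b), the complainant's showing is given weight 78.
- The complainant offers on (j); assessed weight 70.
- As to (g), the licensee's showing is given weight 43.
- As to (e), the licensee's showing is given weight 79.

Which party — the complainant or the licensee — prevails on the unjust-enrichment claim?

complainant

— Issue I —
Stage I.1 — burden on complainant; standard: a preponderance (weight is at least 50).
    (a): 62 − 10 = 52 ≥ 50 [met]
    (b): 78 − 23 = 55 ≥ 50 [met]
  The complainant carries Stage I.1; the licensee now bears the burden.
Stage I.2 — burden on licensee; standard: a clear and cogent showing (weight exceeds 79).
    (c): 93 − 20 = 73 ≤ 79 [not met]
  Not every element is met, so the licensee fails to carry Stage I.2.
So the complainant prevails on this issue.
— Issue II —
Stage II.1 — burden on complainant; standard: clear and convincing evidence (weight exceeds 80).
    (d): 80 ≤ 80 [not met]
  The complainant does not carry Stage II.1.
The analysis ends at Stage II.1; the licensee prevails on this issue.
— Issue III —
Stage III.1 (complainant, a preponderance, weight is at least 51): (i) net 58−1=57 ≥ 51 — meets.
  Stage III.1 is satisfied; the complainant continues to bear the burden.
Stage III.2 (complainant, a preponderance, weight is at least 51): (j) net 70−19=51 ≥ 51 — meets; (k) net 98−47=51 ≥ 51 — meets.
  The complainant carries the last stage.
Every stage carried; the complainant prevails on this issue.
Per-issue: Issue I → complainant; Issue II → licensee; Issue III → complainant. The complainant must prevail on at least one issue; overall, the complainant prevails.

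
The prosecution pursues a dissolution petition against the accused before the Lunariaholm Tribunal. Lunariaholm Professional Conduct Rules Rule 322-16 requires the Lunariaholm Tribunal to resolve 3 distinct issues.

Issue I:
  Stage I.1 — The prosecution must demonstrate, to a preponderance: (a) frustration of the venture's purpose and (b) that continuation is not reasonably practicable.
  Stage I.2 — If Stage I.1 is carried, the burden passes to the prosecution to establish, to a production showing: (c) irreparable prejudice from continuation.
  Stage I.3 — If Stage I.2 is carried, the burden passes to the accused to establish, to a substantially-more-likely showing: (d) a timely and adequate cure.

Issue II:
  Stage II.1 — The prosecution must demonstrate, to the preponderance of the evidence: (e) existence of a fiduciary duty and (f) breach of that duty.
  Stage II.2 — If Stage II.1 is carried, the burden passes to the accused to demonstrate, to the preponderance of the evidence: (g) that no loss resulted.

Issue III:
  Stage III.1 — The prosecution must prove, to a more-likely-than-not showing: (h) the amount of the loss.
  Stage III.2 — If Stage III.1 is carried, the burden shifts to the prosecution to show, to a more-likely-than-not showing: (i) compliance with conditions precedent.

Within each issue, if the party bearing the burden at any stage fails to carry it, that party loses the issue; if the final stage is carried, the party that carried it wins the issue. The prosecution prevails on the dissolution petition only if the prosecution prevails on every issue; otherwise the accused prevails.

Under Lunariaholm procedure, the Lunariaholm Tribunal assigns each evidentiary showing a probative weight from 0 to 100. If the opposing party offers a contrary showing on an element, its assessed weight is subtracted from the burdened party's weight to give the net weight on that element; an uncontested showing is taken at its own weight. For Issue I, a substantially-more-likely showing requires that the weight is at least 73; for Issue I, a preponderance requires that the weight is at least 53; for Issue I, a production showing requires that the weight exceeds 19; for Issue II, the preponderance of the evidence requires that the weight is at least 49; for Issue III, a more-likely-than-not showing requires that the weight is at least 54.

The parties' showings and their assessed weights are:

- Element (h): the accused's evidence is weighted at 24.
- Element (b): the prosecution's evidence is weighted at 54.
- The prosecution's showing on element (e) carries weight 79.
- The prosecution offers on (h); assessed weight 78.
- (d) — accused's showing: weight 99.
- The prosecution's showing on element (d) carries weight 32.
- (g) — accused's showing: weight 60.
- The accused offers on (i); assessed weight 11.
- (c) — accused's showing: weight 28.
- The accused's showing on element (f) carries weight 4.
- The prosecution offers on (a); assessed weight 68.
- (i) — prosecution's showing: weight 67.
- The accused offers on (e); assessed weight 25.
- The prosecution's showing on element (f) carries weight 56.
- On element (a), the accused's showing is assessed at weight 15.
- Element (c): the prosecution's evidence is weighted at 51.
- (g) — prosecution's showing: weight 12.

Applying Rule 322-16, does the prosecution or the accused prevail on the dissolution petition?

prosecution

— Issue I —
At Stage I.1 the prosecution must meet a preponderance (weight is at least 53): on (a) the weight is 68 less the opposing 15 gives net 53, ≥ 53, so (a) meets the standard; on (b) the weight is 54, ≥ 53, so (b) meets the standard.
  Stage I.1 carried; the burden remains with the prosecution.
At Stage I.2 the prosecution must meet a production showing (weight exceeds 19): on (c) the weight is 51 less the opposing 28 gives net 23, > 19, so (c) meets the standard.
  All elements met. The burden passes to the accused.
At Stage I.3 the accused must meet a substantially-more-likely showing (weight is at least 73): on (d) the weight is 99 less the opposing 32 gives net 67, < 73, so (d) does not meet the standard.
  Not every element is met, so the accused fails to carry Stage I.3.
The analysis ends at Stage I.3; the prosecution prevails on this issue.
— Issue II —
Stage II.1 (prosecution, the preponderance of the evidence, weight is at least 49): (e) net 79−25=54 ≥ 49 — meets; (f) net 56−4=52 ≥ 49 — meets.
  Stage II.1 carried; the burden shifts to the accused.
Stage II.2 (accused, the preponderance of the evidence, weight is at least 49): (g) net 60−12=48 < 49 — fails.
  Stage II.2 not carried; the accused fails its burden.
So the prosecution prevails on this issue.
— Issue III —
Stage III.1 (prosecution, a more-likely-than-not showing, weight is at least 54): (h) net 78−24=54 ≥ 54 — meets.
  Stage III.1 carried; the burden remains with the prosecution.
Stage III.2 (prosecution, a more-likely-than-not showing, weight is at least 54): (i) net 67−11=56 ≥ 54 — meets.
  Stage III.2 carried; the final stage is satisfied.
Every stage carried; the prosecution prevails on this issue.
Per-issue: Issue I → prosecution; Issue II → prosecution; Issue III → prosecution. The prosecution must prevail on every issue; overall, the prosecution prevails.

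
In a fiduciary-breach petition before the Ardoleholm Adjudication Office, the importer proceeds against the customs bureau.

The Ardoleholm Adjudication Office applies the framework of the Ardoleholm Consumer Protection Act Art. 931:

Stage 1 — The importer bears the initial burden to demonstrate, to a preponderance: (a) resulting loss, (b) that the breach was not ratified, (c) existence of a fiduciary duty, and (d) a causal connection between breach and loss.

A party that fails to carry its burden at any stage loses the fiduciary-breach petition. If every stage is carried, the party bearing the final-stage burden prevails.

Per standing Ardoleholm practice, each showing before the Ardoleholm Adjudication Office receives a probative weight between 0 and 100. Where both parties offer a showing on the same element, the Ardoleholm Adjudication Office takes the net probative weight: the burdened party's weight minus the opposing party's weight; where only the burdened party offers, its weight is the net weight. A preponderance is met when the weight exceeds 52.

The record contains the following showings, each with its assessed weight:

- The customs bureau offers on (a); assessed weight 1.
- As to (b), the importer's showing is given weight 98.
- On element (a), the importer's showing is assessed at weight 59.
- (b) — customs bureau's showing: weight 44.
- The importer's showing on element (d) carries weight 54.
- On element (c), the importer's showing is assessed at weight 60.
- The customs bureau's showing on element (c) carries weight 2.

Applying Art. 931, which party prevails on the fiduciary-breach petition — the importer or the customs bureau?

importer

At Stage 1 the importer must meet a preponderance (weight exceeds 52): on (a) the weight is 59 less the opposing 1 gives net 58, > 52, so (a) meets the standard; on (b) the weight is 98 less the opposing 44 gives net 54, > 52, so (b) meets the standard; on (c) the weight is 60 less the opposing 2 gives net 58, which does exceed 52, so (c) meets the standard; on (d) the weight is 54, which does exceed 52, so (d) meets the standard.
  All elements met at the final stage.
Every stage carried; the importer prevails.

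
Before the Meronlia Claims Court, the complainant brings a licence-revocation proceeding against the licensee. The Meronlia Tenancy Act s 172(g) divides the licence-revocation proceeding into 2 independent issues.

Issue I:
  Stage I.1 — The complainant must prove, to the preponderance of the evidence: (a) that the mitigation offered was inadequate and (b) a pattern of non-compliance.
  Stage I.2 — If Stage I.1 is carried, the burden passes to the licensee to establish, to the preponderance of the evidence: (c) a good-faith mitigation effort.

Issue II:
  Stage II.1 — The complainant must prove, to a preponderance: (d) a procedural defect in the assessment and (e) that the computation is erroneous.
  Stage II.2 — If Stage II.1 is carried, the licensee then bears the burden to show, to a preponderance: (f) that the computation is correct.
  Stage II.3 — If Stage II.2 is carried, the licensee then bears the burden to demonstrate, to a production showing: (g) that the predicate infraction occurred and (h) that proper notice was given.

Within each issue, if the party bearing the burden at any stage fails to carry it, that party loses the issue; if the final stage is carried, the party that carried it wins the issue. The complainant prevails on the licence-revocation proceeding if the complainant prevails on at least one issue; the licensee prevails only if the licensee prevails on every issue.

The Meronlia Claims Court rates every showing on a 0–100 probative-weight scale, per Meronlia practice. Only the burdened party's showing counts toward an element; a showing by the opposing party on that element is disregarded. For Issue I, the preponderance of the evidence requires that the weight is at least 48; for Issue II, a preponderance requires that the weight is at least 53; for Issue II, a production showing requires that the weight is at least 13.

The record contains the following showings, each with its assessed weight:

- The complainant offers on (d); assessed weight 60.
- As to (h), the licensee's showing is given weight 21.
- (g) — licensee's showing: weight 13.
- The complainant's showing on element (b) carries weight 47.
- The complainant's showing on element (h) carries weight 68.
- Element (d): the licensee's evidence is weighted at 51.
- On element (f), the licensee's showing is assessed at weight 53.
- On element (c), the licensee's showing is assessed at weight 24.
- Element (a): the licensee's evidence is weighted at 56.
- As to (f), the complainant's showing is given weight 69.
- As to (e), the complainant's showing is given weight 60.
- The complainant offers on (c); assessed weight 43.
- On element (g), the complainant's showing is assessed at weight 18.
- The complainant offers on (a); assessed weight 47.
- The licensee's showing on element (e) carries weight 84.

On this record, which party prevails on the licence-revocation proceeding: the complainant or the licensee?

licensee

— Issue I —
Stage I.1 — burden on complainant; standard: the preponderance of the evidence (weight is at least 48).
    (a): 47 (licensee's 56 disregarded) < 48 [not met]
    (b): 47 < 48 [not met]
  Stage I.1 not carried; the complainant fails its burden.
The licensee prevails on this issue.
— Issue II —
At Stage II.1 the complainant must meet a preponderance (weight is at least 53): on (d) the weight is 60 (the licensee's 51 is given no effect), which does reach 53, so (d) meets the standard; on (e) the weight is 60 (the licensee's 84 is given no effect), ≥ 53, so (e) meets the standard.
  The complainant carries Stage II.1; the licensee now bears the burden.
At Stage II.2 the licensee must meet a preponderance (weight is at least 53): on (f) the weight is 53 (the complainant's 69 is given no effect), ≥ 53, so (f) meets the standard.
  Stage II.2 is satisfied; the licensee continues to bear the burden.
At Stage II.3 the licensee must meet a production showing (weight is at least 13): on (g) the weight is 13 (the complainant's 18 is given no effect), ≥ 13, so (g) meets the standard; on (h) the weight is 21 (the complainant's 68 is given no effect), which does reach 13, so (h) meets the standard.
  Stage II.3 carried; the final stage is satisfied.
Every stage carried; the licensee prevails on this issue.
Per-issue: Issue I → licensee; Issue II → licensee. The complainant must prevail on at least one issue; overall, the licensee prevails.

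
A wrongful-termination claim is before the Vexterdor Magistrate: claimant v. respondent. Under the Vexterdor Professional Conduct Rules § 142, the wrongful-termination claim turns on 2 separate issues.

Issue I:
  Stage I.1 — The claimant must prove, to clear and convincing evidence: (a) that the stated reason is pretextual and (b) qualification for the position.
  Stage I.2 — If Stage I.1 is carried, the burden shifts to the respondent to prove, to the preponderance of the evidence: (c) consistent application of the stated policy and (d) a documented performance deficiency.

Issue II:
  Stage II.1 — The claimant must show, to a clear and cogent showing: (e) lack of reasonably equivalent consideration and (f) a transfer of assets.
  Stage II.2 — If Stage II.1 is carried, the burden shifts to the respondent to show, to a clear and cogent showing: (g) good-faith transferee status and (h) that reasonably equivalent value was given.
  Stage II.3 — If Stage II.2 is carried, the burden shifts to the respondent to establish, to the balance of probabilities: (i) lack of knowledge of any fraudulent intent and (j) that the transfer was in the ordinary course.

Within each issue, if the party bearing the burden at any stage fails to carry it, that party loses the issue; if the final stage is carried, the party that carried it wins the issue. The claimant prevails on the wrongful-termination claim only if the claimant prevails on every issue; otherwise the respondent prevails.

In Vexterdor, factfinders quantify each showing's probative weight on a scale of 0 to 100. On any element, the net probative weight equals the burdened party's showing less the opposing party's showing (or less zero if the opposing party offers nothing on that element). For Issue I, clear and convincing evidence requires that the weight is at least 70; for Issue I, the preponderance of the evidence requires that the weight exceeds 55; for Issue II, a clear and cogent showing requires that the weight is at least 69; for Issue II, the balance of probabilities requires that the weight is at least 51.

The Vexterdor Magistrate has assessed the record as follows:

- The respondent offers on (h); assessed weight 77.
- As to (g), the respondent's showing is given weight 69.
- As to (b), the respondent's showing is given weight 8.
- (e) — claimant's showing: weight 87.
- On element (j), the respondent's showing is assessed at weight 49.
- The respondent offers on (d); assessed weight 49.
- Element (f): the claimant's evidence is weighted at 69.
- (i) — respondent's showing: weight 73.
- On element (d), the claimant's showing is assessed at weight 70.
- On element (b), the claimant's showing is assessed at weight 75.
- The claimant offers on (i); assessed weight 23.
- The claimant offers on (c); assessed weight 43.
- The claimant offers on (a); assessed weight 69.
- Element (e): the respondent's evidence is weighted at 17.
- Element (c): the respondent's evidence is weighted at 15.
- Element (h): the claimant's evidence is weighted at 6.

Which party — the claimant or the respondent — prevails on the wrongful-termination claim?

— Issue I —
Stage I.1 — burden on claimant; standard: clear and convincing evidence (weight is at least 70).
    (a): 69 < 70 [not met]
    (b): 75 − 8 = 67 < 70 [not met]
  Stage I.1 not carried; the claimant fails its burden.
So the respondent prevails on this issue.
— Issue II —
Stage II.1 (claimant, a clear and cogent showing, weight is at least 69): (e) net 87−17=70 ≥ 69 — meets; (f) 69 ≥ 69 — meets.
  Stage II.1 is satisfied; the onus moves to the respondent.
Stage II.2 (respondent, a clear and cogent showing, weight is at least 69): (g) 69 ≥ 69 — meets; (h) net 77−6=71 ≥ 69 — meets.
  Stage II.2 carried; the burden remains with the respondent.
Stage II.3 (respondent, the balance of probabilities, weight is at least 51): (i) net 73−23=50 < 51 — fails; (j) 49 < 51 — fails.
  Not every element is met, so the respondent fails to carry Stage II.3.
The claimant prevails on this issue.
Per-issue: Issue I → respondent; Issue II → claimant. The claimant must prevail on every issue; overall, the respondent prevails.

respondent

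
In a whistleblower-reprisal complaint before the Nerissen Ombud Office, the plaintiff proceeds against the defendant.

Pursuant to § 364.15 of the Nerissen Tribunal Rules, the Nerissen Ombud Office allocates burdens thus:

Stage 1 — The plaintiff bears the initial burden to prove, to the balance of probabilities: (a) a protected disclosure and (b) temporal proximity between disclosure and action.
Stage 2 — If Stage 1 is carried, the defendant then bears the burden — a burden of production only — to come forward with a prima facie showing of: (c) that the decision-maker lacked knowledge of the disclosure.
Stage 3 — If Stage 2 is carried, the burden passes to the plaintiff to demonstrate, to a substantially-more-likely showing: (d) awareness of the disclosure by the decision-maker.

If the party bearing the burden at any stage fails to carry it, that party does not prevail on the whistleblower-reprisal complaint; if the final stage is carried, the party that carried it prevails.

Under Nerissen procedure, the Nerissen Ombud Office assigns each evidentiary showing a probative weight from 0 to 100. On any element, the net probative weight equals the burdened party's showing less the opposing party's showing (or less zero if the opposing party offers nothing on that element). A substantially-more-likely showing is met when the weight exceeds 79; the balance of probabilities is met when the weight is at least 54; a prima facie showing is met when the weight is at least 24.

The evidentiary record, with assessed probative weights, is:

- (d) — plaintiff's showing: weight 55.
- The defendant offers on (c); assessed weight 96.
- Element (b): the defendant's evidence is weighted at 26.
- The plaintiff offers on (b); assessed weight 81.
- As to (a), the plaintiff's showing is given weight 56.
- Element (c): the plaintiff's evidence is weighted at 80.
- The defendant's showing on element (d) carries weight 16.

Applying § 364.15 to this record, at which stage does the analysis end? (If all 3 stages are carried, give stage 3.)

Stage 1 — burden on plaintiff; standard: the balance of probabilities (weight is at least 54).
    (a): 56 ≥ 54 [met]
    (b): 81 − 26 = 55 ≥ 54 [met]
  The plaintiff carries Stage 1; the defendant now bears the burden.
Stage 2 — burden on defendant; standard: a prima facie showing (weight is at least 24).
    (c): 96 − 80 = 16 < 24 [not met]
  The defendant does not carry Stage 2.
The plaintiff prevails.

stage 2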